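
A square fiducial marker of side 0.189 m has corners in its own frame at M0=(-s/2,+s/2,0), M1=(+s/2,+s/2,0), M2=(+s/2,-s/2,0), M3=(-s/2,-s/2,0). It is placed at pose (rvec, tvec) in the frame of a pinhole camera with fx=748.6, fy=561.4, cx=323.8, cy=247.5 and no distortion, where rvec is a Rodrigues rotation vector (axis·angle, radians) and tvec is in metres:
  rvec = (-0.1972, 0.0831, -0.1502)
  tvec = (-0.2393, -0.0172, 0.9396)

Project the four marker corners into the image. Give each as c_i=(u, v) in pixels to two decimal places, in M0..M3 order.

c0=(66.06, 301.53) c1=(214.96, 284.11) c2=(198.45, 174.62) c3=(55.63, 192.81)

Intrinsics K: fx=748.6, fy=561.4, cx=323.8, cy=247.5
Marker side s = 0.189 m; corners in marker frame (Z=0):
  M0 = (-0.0945, +0.0945, 0)
  M1 = (+0.0945, +0.0945, 0)
  M2 = (+0.0945, -0.0945, 0)
  M3 = (-0.0945, -0.0945, 0)
rvec = (-0.1972, 0.0831, -0.1502), |rvec| = θ = 0.26145 rad = 14.980°
Rodrigues: sinθ=0.25848, 1−cosθ=0.03398; R = I + sinθ·[k]× + (1−cosθ)·[k]×²:
    [+0.98535 +0.14035 +0.09688]
    [-0.15664 +0.96945 +0.18876]
    [-0.06743 -0.20117 +0.97723]
t = (-0.2393, -0.0172, 0.9396) m
M0: Pc = R·M0+t = (-0.31915, +0.08922, +0.92696); u = 748.6·(-0.31915)/0.92696 + 323.8 = 66.0572, v = 561.4·(+0.08922)/0.92696 + 247.5 = 301.5321
M1: Pc = R·M1+t = (-0.13292, +0.05961, +0.91422); u = 748.6·(-0.13292)/0.91422 + 323.8 = 214.9583, v = 561.4·(+0.05961)/0.91422 + 247.5 = 284.1054
M2: Pc = R·M2+t = (-0.15945, -0.12362, +0.95224); u = 748.6·(-0.15945)/0.95224 + 323.8 = 198.4509, v = 561.4·(-0.12362)/0.95224 + 247.5 = 174.6213
M3: Pc = R·M3+t = (-0.34568, -0.09401, +0.96498); u = 748.6·(-0.34568)/0.96498 + 323.8 = 55.6346, v = 561.4·(-0.09401)/0.96498 + 247.5 = 192.8073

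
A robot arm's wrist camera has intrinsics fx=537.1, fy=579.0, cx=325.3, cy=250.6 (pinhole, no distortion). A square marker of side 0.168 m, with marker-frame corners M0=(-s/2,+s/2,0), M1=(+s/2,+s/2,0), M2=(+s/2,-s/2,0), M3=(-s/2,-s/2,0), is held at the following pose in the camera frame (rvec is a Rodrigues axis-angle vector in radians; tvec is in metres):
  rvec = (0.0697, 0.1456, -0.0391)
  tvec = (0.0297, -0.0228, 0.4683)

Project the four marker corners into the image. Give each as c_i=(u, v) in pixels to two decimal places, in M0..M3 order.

Intrinsics K: fx=537.1, fy=579.0, cx=325.3, cy=250.6
Marker side s = 0.168 m; corners in marker frame (Z=0):
  M0 = (-0.0840, +0.0840, 0)
  M1 = (+0.0840, +0.0840, 0)
  M2 = (+0.0840, -0.0840, 0)
  M3 = (-0.0840, -0.0840, 0)
rvec = (0.0697, 0.1456, -0.0391), |rvec| = θ = 0.16609 rad = 9.516°
Rodrigues: sinθ=0.16533, 1−cosθ=0.01376; R = I + sinθ·[k]× + (1−cosθ)·[k]×²:
    [+0.98866 +0.04398 +0.14357]
    [-0.03386 +0.99681 -0.07222]
    [-0.14629 +0.06654 +0.98700]
t = (0.0297, -0.0228, 0.4683) m
M0: Pc = R·M0+t = (-0.04965, +0.06378, +0.48618); u = 537.1·(-0.04965)/0.48618 + 325.3 = 270.4463, v = 579.0·(+0.06378)/0.48618 + 250.6 = 326.5528
M1: Pc = R·M1+t = (+0.11644, +0.05809, +0.46160); u = 537.1·(+0.11644)/0.46160 + 325.3 = 460.7874, v = 579.0·(+0.05809)/0.46160 + 250.6 = 323.4619
M2: Pc = R·M2+t = (+0.10905, -0.10938, +0.45042); u = 537.1·(+0.10905)/0.45042 + 325.3 = 455.3389, v = 579.0·(-0.10938)/0.45042 + 250.6 = 110.0009
M3: Pc = R·M3+t = (-0.05704, -0.10369, +0.47500); u = 537.1·(-0.05704)/0.47500 + 325.3 = 260.8002, v = 579.0·(-0.10369)/0.47500 + 250.6 = 124.2092

c0=(270.45, 326.55) c1=(460.79, 323.46) c2=(455.34, 110.00) c3=(260.80, 124.21)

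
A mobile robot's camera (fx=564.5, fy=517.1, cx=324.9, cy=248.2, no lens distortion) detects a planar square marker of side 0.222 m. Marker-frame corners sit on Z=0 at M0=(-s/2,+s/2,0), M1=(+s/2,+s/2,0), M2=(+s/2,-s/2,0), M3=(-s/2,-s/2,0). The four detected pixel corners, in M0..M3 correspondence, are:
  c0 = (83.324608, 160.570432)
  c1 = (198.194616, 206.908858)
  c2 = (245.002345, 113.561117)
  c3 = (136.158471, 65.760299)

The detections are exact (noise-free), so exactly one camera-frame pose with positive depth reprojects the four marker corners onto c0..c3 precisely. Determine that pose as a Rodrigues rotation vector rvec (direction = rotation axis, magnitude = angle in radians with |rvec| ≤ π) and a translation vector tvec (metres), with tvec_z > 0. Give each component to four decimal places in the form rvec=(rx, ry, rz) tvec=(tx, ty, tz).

Intrinsics K: fx=564.5, fy=517.1, cx=324.9, cy=248.2
Marker side s = 0.222 m; corners in marker frame (Z=0):
  M0 = (-0.1110, +0.1110, 0)
  M1 = (+0.1110, +0.1110, 0)
  M2 = (+0.1110, -0.1110, 0)
  M3 = (-0.1110, -0.1110, 0)
Detected image corners:
  c0 = (83.324608, 160.570432) px
  c1 = (198.194616, 206.908858) px
  c2 = (245.002345, 113.561117) px
  c3 = (136.158471, 65.760299) px
Planar DLT: solve 8×8 A·h = b for H (H[2,2]=1):
  H  [+529.53495 -252.83436 +167.12008]
  H  [+233.48877 +400.07981 +136.20611]
  H  [+0.15655 -0.17295 +1.00000]
B = K⁻¹H; ‖b₁‖=0.940858, ‖b₂‖=0.940858; λ = 2/(‖b₁‖+‖b₂‖) = 1.062860, sign → tz>0 ⇒ λ=+1.062860
r₁ = λ·B[:,0] = (+0.90126,+0.40005,+0.16639); r₂ = λ·B[:,1] = (-0.37025,+0.91056,-0.18382)
r₃ = r₁×r₂ = (-0.22505,+0.10406,+0.96878); SVD([r₁ r₂ r₃]) → R = UVᵀ:
  R  [+0.90126 -0.37025 -0.22505]
  R  [+0.40005 +0.91056 +0.10406]
  R  [+0.16639 -0.18382 +0.96878]
t = (-0.29707, -0.23020, +1.06286) m
tr R = 2.780600; θ = arccos((tr R − 1)/2) = 0.472793 rad = 27.089°
axis k = ((R−Rᵀ)₃₂, (R−Rᵀ)₁₃, (R−Rᵀ)₂₁) / (2 sinθ) = (-0.316094, -0.429795, +0.845790)
rvec = θ·k = (-0.149447, -0.203204, +0.399883)

rvec=(-0.1494, -0.2032, 0.3999) tvec=(-0.2971, -0.2302, 1.0629)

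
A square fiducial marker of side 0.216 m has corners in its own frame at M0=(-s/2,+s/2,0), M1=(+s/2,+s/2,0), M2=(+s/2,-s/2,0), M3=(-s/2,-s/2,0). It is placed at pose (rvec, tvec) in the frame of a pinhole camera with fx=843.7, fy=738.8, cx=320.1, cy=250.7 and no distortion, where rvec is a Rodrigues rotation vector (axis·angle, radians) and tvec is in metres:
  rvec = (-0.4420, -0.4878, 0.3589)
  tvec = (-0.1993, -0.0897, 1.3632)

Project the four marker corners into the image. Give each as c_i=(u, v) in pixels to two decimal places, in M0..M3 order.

c0=(112.65, 224.70) c1=(236.19, 276.92) c2=(270.20, 182.34) c3=(158.04, 128.63)

Intrinsics K: fx=843.7, fy=738.8, cx=320.1, cy=250.7
Marker side s = 0.216 m; corners in marker frame (Z=0):
  M0 = (-0.1080, +0.1080, 0)
  M1 = (+0.1080, +0.1080, 0)
  M2 = (+0.1080, -0.1080, 0)
  M3 = (-0.1080, -0.1080, 0)
rvec = (-0.4420, -0.4878, 0.3589), |rvec| = θ = 0.74975 rad = 42.957°
Rodrigues: sinθ=0.68145, 1−cosθ=0.26814; R = I + sinθ·[k]× + (1−cosθ)·[k]×²:
    [+0.82505 -0.22336 -0.51904]
    [+0.42906 +0.84537 +0.31823]
    [+0.36770 -0.48525 +0.79330]
t = (-0.1993, -0.0897, 1.3632) m
M0: Pc = R·M0+t = (-0.31253, -0.04474, +1.27108); u = 843.7·(-0.31253)/1.27108 + 320.1 = 112.6544, v = 738.8·(-0.04474)/1.27108 + 250.7 = 224.6963
M1: Pc = R·M1+t = (-0.13432, +0.04794, +1.35050); u = 843.7·(-0.13432)/1.35050 + 320.1 = 236.1880, v = 738.8·(+0.04794)/1.35050 + 250.7 = 276.9244
M2: Pc = R·M2+t = (-0.08607, -0.13466, +1.45532); u = 843.7·(-0.08607)/1.45532 + 320.1 = 270.2013, v = 738.8·(-0.13466)/1.45532 + 250.7 = 182.3384
M3: Pc = R·M3+t = (-0.26428, -0.22734, +1.37590); u = 843.7·(-0.26428)/1.37590 + 320.1 = 158.0418, v = 738.8·(-0.22734)/1.37590 + 250.7 = 128.6290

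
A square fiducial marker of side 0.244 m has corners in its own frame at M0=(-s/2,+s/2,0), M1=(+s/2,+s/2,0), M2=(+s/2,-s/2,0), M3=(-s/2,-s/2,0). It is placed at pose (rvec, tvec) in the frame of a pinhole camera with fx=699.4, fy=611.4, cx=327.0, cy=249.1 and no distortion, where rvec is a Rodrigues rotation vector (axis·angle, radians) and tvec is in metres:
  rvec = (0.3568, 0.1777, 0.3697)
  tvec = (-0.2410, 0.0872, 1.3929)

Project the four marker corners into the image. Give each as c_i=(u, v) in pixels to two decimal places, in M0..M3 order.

Intrinsics K: fx=699.4, fy=611.4, cx=327.0, cy=249.1
Marker side s = 0.244 m; corners in marker frame (Z=0):
  M0 = (-0.1220, +0.1220, 0)
  M1 = (+0.1220, +0.1220, 0)
  M2 = (+0.1220, -0.1220, 0)
  M3 = (-0.1220, -0.1220, 0)
rvec = (0.3568, 0.1777, 0.3697), |rvec| = θ = 0.54366 rad = 31.149°
Rodrigues: sinθ=0.51727, 1−cosθ=0.14418; R = I + sinθ·[k]× + (1−cosθ)·[k]×²:
    [+0.91792 -0.32083 +0.23342]
    [+0.38268 +0.87123 -0.30744]
    [-0.10473 +0.37153 +0.92250]
t = (-0.2410, 0.0872, 1.3929) m
M0: Pc = R·M0+t = (-0.39213, +0.14680, +1.45100); u = 699.4·(-0.39213)/1.45100 + 327.0 = 137.9901, v = 611.4·(+0.14680)/1.45100 + 249.1 = 310.9571
M1: Pc = R·M1+t = (-0.16815, +0.24018, +1.42545); u = 699.4·(-0.16815)/1.42545 + 327.0 = 244.4948, v = 611.4·(+0.24018)/1.42545 + 249.1 = 352.1161
M2: Pc = R·M2+t = (-0.08987, +0.02760, +1.33480); u = 699.4·(-0.08987)/1.33480 + 327.0 = 279.9091, v = 611.4·(+0.02760)/1.33480 + 249.1 = 261.7411
M3: Pc = R·M3+t = (-0.31385, -0.06578, +1.36035); u = 699.4·(-0.31385)/1.36035 + 327.0 = 165.6418, v = 611.4·(-0.06578)/1.36035 + 249.1 = 219.5369

c0=(137.99, 310.96) c1=(244.49, 352.12) c2=(279.91, 261.74) c3=(165.64, 219.54)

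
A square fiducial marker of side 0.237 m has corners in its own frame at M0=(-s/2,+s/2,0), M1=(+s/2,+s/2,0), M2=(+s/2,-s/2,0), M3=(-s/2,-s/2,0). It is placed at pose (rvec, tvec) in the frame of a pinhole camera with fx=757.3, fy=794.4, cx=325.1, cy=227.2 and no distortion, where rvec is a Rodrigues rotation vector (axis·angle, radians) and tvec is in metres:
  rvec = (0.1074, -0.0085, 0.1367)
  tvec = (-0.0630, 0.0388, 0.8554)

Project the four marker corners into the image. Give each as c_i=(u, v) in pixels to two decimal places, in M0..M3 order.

c0=(153.23, 355.10) c1=(358.37, 383.89) c2=(388.36, 169.03) c3=(177.21, 138.42)

Intrinsics K: fx=757.3, fy=794.4, cx=325.1, cy=227.2
Marker side s = 0.237 m; corners in marker frame (Z=0):
  M0 = (-0.1185, +0.1185, 0)
  M1 = (+0.1185, +0.1185, 0)
  M2 = (+0.1185, -0.1185, 0)
  M3 = (-0.1185, -0.1185, 0)
rvec = (0.1074, -0.0085, 0.1367), |rvec| = θ = 0.17405 rad = 9.972°
Rodrigues: sinθ=0.17317, 1−cosθ=0.01511; R = I + sinθ·[k]× + (1−cosθ)·[k]×²:
    [+0.99064 -0.13647 -0.00113]
    [+0.13556 +0.98493 -0.10744]
    [+0.01578 +0.10628 +0.99421]
t = (-0.0630, 0.0388, 0.8554) m
M0: Pc = R·M0+t = (-0.19656, +0.13945, +0.86612); u = 757.3·(-0.19656)/0.86612 + 325.1 = 153.2345, v = 794.4·(+0.13945)/0.86612 + 227.2 = 355.1026
M1: Pc = R·M1+t = (+0.03822, +0.17158, +0.86986); u = 757.3·(+0.03822)/0.86986 + 325.1 = 358.3743, v = 794.4·(+0.17158)/0.86986 + 227.2 = 383.8923
M2: Pc = R·M2+t = (+0.07056, -0.06185, +0.84468); u = 757.3·(+0.07056)/0.84468 + 325.1 = 388.3634, v = 794.4·(-0.06185)/0.84468 + 227.2 = 169.0308
M3: Pc = R·M3+t = (-0.16422, -0.09398, +0.84094); u = 757.3·(-0.16422)/0.84094 + 325.1 = 177.2126, v = 794.4·(-0.09398)/0.84094 + 227.2 = 138.4233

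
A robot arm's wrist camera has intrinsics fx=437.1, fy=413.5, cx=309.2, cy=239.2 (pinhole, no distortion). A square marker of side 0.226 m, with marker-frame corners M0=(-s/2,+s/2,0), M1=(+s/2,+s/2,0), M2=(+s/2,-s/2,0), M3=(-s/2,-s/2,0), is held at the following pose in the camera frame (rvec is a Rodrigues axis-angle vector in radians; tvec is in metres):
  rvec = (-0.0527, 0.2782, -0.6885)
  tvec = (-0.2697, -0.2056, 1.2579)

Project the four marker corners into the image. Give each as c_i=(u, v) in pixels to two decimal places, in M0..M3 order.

c0=(211.73, 223.98) c1=(267.33, 174.59) c2=(219.30, 118.34) c3=(167.02, 168.83)

Intrinsics K: fx=437.1, fy=413.5, cx=309.2, cy=239.2
Marker side s = 0.226 m; corners in marker frame (Z=0):
  M0 = (-0.1130, +0.1130, 0)
  M1 = (+0.1130, +0.1130, 0)
  M2 = (+0.1130, -0.1130, 0)
  M3 = (-0.1130, -0.1130, 0)
rvec = (-0.0527, 0.2782, -0.6885), |rvec| = θ = 0.74445 rad = 42.654°
Rodrigues: sinθ=0.67757, 1−cosθ=0.26454; R = I + sinθ·[k]× + (1−cosθ)·[k]×²:
    [+0.73679 +0.61965 +0.27053]
    [-0.63364 +0.77240 -0.04346]
    [-0.23589 -0.13939 +0.96173]
t = (-0.2697, -0.2056, 1.2579) m
M0: Pc = R·M0+t = (-0.28294, -0.04672, +1.26880); u = 437.1·(-0.28294)/1.26880 + 309.2 = 211.7289, v = 413.5·(-0.04672)/1.26880 + 239.2 = 223.9751
M1: Pc = R·M1+t = (-0.11642, -0.18992, +1.21549); u = 437.1·(-0.11642)/1.21549 + 309.2 = 267.3334, v = 413.5·(-0.18992)/1.21549 + 239.2 = 174.5909
M2: Pc = R·M2+t = (-0.25646, -0.36448, +1.24700); u = 437.1·(-0.25646)/1.24700 + 309.2 = 219.3040, v = 413.5·(-0.36448)/1.24700 + 239.2 = 118.3385
M3: Pc = R·M3+t = (-0.42298, -0.22128, +1.30031); u = 437.1·(-0.42298)/1.30031 + 309.2 = 167.0157, v = 413.5·(-0.22128)/1.30031 + 239.2 = 168.8325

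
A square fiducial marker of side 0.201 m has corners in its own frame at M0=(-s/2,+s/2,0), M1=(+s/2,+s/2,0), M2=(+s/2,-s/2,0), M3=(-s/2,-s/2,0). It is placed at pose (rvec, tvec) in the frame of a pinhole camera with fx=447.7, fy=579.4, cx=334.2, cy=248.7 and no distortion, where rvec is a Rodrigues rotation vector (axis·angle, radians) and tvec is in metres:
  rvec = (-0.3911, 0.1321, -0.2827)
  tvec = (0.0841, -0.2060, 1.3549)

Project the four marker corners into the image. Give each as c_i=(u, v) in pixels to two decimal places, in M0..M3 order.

Intrinsics K: fx=447.7, fy=579.4, cx=334.2, cy=248.7
Marker side s = 0.201 m; corners in marker frame (Z=0):
  M0 = (-0.1005, +0.1005, 0)
  M1 = (+0.1005, +0.1005, 0)
  M2 = (+0.1005, -0.1005, 0)
  M3 = (-0.1005, -0.1005, 0)
rvec = (-0.3911, 0.1321, -0.2827), |rvec| = θ = 0.50033 rad = 28.667°
Rodrigues: sinθ=0.47971, 1−cosθ=0.12258; R = I + sinθ·[k]× + (1−cosθ)·[k]×²:
    [+0.95232 +0.24575 +0.18080]
    [-0.29635 +0.88597 +0.35670]
    [-0.07252 -0.39327 +0.91656]
t = (0.0841, -0.2060, 1.3549) m
M0: Pc = R·M0+t = (+0.01309, -0.08718, +1.32266); u = 447.7·(+0.01309)/1.32266 + 334.2 = 338.6307, v = 579.4·(-0.08718)/1.32266 + 248.7 = 210.5117
M1: Pc = R·M1+t = (+0.20451, -0.14674, +1.30809); u = 447.7·(+0.20451)/1.30809 + 334.2 = 404.1935, v = 579.4·(-0.14674)/1.30809 + 248.7 = 183.7021
M2: Pc = R·M2+t = (+0.15511, -0.32482, +1.38714); u = 447.7·(+0.15511)/1.38714 + 334.2 = 384.2620, v = 579.4·(-0.32482)/1.38714 + 248.7 = 113.0229
M3: Pc = R·M3+t = (-0.03631, -0.26526, +1.40171); u = 447.7·(-0.03631)/1.40171 + 334.2 = 322.6038, v = 579.4·(-0.26526)/1.40171 + 248.7 = 139.0557

c0=(338.63, 210.51) c1=(404.19, 183.70) c2=(384.26, 113.02) c3=(322.60, 139.06)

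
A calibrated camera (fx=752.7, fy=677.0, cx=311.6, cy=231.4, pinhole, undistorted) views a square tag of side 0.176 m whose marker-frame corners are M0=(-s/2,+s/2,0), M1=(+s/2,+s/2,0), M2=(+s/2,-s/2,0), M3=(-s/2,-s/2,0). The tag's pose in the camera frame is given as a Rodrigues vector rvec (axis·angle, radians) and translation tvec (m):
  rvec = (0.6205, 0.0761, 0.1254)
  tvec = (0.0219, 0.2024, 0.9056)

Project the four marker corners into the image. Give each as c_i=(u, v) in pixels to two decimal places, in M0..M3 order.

c0=(253.98, 415.51) c1=(391.04, 434.11) c2=(415.30, 345.72) c3=(261.64, 325.49)

Intrinsics K: fx=752.7, fy=677.0, cx=311.6, cy=231.4
Marker side s = 0.176 m; corners in marker frame (Z=0):
  M0 = (-0.0880, +0.0880, 0)
  M1 = (+0.0880, +0.0880, 0)
  M2 = (+0.0880, -0.0880, 0)
  M3 = (-0.0880, -0.0880, 0)
rvec = (0.6205, 0.0761, 0.1254), |rvec| = θ = 0.63760 rad = 36.532°
Rodrigues: sinθ=0.59527, 1−cosθ=0.19647; R = I + sinθ·[k]× + (1−cosθ)·[k]×²:
    [+0.98960 -0.09425 +0.10865]
    [+0.13990 +0.80632 -0.57469]
    [-0.03344 +0.58392 +0.81113]
t = (0.0219, 0.2024, 0.9056) m
M0: Pc = R·M0+t = (-0.07348, +0.26105, +0.95993); u = 752.7·(-0.07348)/0.95993 + 311.6 = 253.9833, v = 677.0·(+0.26105)/0.95993 + 231.4 = 415.5055
M1: Pc = R·M1+t = (+0.10069, +0.28567, +0.95404); u = 752.7·(+0.10069)/0.95404 + 311.6 = 391.0408, v = 677.0·(+0.28567)/0.95404 + 231.4 = 434.1131
M2: Pc = R·M2+t = (+0.11728, +0.14375, +0.85127); u = 752.7·(+0.11728)/0.85127 + 311.6 = 415.2990, v = 677.0·(+0.14375)/0.85127 + 231.4 = 345.7249
M3: Pc = R·M3+t = (-0.05689, +0.11913, +0.85716); u = 752.7·(-0.05689)/0.85716 + 311.6 = 261.6424, v = 677.0·(+0.11913)/0.85716 + 231.4 = 325.4933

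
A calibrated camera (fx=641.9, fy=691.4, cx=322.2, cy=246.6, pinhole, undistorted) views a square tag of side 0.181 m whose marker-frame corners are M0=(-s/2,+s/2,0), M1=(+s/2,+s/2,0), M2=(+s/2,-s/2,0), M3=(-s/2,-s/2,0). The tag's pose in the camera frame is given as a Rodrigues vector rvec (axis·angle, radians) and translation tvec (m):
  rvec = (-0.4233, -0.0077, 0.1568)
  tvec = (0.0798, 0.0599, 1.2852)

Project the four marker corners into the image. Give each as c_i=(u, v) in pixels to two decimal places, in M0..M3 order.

Intrinsics K: fx=641.9, fy=691.4, cx=322.2, cy=246.6
Marker side s = 0.181 m; corners in marker frame (Z=0):
  M0 = (-0.0905, +0.0905, 0)
  M1 = (+0.0905, +0.0905, 0)
  M2 = (+0.0905, -0.0905, 0)
  M3 = (-0.0905, -0.0905, 0)
rvec = (-0.4233, -0.0077, 0.1568), |rvec| = θ = 0.45147 rad = 25.868°
Rodrigues: sinθ=0.43629, 1−cosθ=0.10019; R = I + sinθ·[k]× + (1−cosθ)·[k]×²:
    [+0.98789 -0.14993 -0.04007]
    [+0.15313 +0.89983 +0.40847]
    [-0.02519 -0.40966 +0.91189]
t = (0.0798, 0.0599, 1.2852) m
M0: Pc = R·M0+t = (-0.02317, +0.12748, +1.25041); u = 641.9·(-0.02317)/1.25041 + 322.2 = 310.3047, v = 691.4·(+0.12748)/1.25041 + 246.6 = 317.0871
M1: Pc = R·M1+t = (+0.15564, +0.15519, +1.24585); u = 641.9·(+0.15564)/1.24585 + 322.2 = 402.3883, v = 691.4·(+0.15519)/1.24585 + 246.6 = 332.7267
M2: Pc = R·M2+t = (+0.18277, -0.00768, +1.31999); u = 641.9·(+0.18277)/1.31999 + 322.2 = 411.0801, v = 691.4·(-0.00768)/1.31999 + 246.6 = 242.5790
M3: Pc = R·M3+t = (+0.00396, -0.03539, +1.32455); u = 641.9·(+0.00396)/1.32455 + 322.2 = 324.1213, v = 691.4·(-0.03539)/1.32455 + 246.6 = 228.1252

c0=(310.30, 317.09) c1=(402.39, 332.73) c2=(411.08, 242.58) c3=(324.12, 228.13)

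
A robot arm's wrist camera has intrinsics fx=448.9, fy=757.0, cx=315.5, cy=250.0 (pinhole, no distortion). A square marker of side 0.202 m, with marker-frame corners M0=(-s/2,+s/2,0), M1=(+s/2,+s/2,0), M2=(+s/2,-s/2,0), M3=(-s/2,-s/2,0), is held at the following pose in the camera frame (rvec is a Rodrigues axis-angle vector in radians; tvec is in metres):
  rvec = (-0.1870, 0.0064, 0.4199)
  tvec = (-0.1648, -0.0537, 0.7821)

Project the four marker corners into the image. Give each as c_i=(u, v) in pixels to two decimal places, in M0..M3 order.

Intrinsics K: fx=448.9, fy=757.0, cx=315.5, cy=250.0
Marker side s = 0.202 m; corners in marker frame (Z=0):
  M0 = (-0.1010, +0.1010, 0)
  M1 = (+0.1010, +0.1010, 0)
  M2 = (+0.1010, -0.1010, 0)
  M3 = (-0.1010, -0.1010, 0)
rvec = (-0.1870, 0.0064, 0.4199), |rvec| = θ = 0.45970 rad = 26.339°
Rodrigues: sinθ=0.44368, 1−cosθ=0.10382; R = I + sinθ·[k]× + (1−cosθ)·[k]×²:
    [+0.91336 -0.40585 -0.03240]
    [+0.40468 +0.89620 +0.18180]
    [-0.04475 -0.17916 +0.98280]
t = (-0.1648, -0.0537, 0.7821) m
M0: Pc = R·M0+t = (-0.29804, -0.00406, +0.76852); u = 448.9·(-0.29804)/0.76852 + 315.5 = 141.4124, v = 757.0·(-0.00406)/0.76852 + 250.0 = 246.0050
M1: Pc = R·M1+t = (-0.11354, +0.07769, +0.75948); u = 448.9·(-0.11354)/0.75948 + 315.5 = 248.3903, v = 757.0·(+0.07769)/0.75948 + 250.0 = 327.4350
M2: Pc = R·M2+t = (-0.03156, -0.10334, +0.79568); u = 448.9·(-0.03156)/0.79568 + 315.5 = 297.6952, v = 757.0·(-0.10334)/0.79568 + 250.0 = 151.6791
M3: Pc = R·M3+t = (-0.21606, -0.18509, +0.80472); u = 448.9·(-0.21606)/0.80472 + 315.5 = 194.9746, v = 757.0·(-0.18509)/0.80472 + 250.0 = 75.8856

c0=(141.41, 246.01) c1=(248.39, 327.44) c2=(297.70, 151.68) c3=(194.97, 75.89)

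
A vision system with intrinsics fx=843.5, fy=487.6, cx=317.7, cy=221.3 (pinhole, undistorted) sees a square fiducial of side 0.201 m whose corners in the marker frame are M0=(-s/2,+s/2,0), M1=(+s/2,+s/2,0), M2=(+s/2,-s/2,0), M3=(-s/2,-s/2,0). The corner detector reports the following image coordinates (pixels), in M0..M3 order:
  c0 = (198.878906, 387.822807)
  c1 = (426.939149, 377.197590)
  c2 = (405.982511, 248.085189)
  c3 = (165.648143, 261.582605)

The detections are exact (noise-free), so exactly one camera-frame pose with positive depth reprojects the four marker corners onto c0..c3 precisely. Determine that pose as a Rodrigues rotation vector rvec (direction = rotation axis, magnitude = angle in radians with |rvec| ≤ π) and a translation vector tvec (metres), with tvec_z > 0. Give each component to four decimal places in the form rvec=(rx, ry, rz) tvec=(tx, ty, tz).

rvec=(0.1990, 0.0519, -0.1066) tvec=(-0.0162, 0.1461, 0.7184)

Intrinsics K: fx=843.5, fy=487.6, cx=317.7, cy=221.3
Marker side s = 0.201 m; corners in marker frame (Z=0):
  M0 = (-0.1005, +0.1005, 0)
  M1 = (+0.1005, +0.1005, 0)
  M2 = (+0.1005, -0.1005, 0)
  M3 = (-0.1005, -0.1005, 0)
Detected image corners:
  c0 = (198.878906, 387.822807) px
  c1 = (426.939149, 377.197590) px
  c2 = (405.982511, 248.085189) px
  c3 = (165.648143, 261.582605) px
Planar DLT: solve 8×8 A·h = b for H (H[2,2]=1):
  H  [+1138.48166 +216.10639 +298.71463]
  H  [-87.32777 +721.41819 +320.46132]
  H  [-0.08634 +0.27073 +1.00000]
B = K⁻¹H; ‖b₁‖=1.391976, ‖b₂‖=1.391976; λ = 2/(‖b₁‖+‖b₂‖) = 0.718403, sign → tz>0 ⇒ λ=+0.718403
r₁ = λ·B[:,0] = (+0.99300,-0.10051,-0.06203); r₂ = λ·B[:,1] = (+0.11080,+0.97463,+0.19449)
r₃ = r₁×r₂ = (+0.04091,-0.20001,+0.97894); SVD([r₁ r₂ r₃]) → R = UVᵀ:
  R  [+0.99300 +0.11080 +0.04091]
  R  [-0.10051 +0.97463 -0.20001]
  R  [-0.06203 +0.19449 +0.97894]
t = (-0.01617, +0.14610, +0.71840) m
tr R = 2.946566; θ = arccos((tr R − 1)/2) = 0.231675 rad = 13.274°
axis k = ((R−Rᵀ)₃₂, (R−Rᵀ)₁₃, (R−Rᵀ)₂₁) / (2 sinθ) = (+0.859074, +0.224159, -0.460158)
rvec = θ·k = (+0.199026, +0.051932, -0.106607)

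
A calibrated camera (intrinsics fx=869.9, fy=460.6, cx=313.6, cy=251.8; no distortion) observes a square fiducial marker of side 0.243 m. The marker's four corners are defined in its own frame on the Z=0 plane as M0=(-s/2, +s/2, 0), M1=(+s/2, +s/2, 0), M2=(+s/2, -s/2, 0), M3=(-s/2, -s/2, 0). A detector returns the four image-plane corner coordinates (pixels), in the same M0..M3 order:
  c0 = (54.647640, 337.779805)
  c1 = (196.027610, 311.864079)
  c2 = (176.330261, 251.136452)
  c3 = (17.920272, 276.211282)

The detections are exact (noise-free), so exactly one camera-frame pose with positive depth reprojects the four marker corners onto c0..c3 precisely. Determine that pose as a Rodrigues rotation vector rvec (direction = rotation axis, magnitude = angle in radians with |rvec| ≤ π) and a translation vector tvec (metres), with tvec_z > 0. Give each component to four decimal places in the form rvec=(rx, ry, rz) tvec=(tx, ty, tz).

Intrinsics K: fx=869.9, fy=460.6, cx=313.6, cy=251.8
Marker side s = 0.243 m; corners in marker frame (Z=0):
  M0 = (-0.1215, +0.1215, 0)
  M1 = (+0.1215, +0.1215, 0)
  M2 = (+0.1215, -0.1215, 0)
  M3 = (-0.1215, -0.1215, 0)
Detected image corners:
  c0 = (54.647640, 337.779805) px
  c1 = (196.027610, 311.864079) px
  c2 = (176.330261, 251.136452) px
  c3 = (17.920272, 276.211282) px
Planar DLT: solve 8×8 A·h = b for H (H[2,2]=1):
  H  [+640.99041 +162.23007 +114.08134]
  H  [-36.38097 +376.24619 +295.46041]
  H  [+0.23323 +0.42365 +1.00000]
B = K⁻¹H; ‖b₁‖=0.723290, ‖b₂‖=0.723290; λ = 2/(‖b₁‖+‖b₂‖) = 1.382571, sign → tz>0 ⇒ λ=+1.382571
r₁ = λ·B[:,0] = (+0.90251,-0.28548,+0.32245); r₂ = λ·B[:,1] = (+0.04669,+0.80917,+0.58572)
r₃ = r₁×r₂ = (-0.42813,-0.51356,+0.74361); SVD([r₁ r₂ r₃]) → R = UVᵀ:
  R  [+0.90251 +0.04669 -0.42813]
  R  [-0.28548 +0.80917 -0.51356]
  R  [+0.32245 +0.58572 +0.74361]
t = (-0.31710, +0.13105, +1.38257) m
tr R = 2.455285; θ = arccos((tr R − 1)/2) = 0.755917 rad = 43.311°
axis k = ((R−Rᵀ)₃₂, (R−Rᵀ)₁₃, (R−Rᵀ)₂₁) / (2 sinθ) = (+0.801279, -0.547110, -0.242121)
rvec = θ·k = (+0.605701, -0.413570, -0.183023)

rvec=(0.6057, -0.4136, -0.1830) tvec=(-0.3171, 0.1311, 1.3826)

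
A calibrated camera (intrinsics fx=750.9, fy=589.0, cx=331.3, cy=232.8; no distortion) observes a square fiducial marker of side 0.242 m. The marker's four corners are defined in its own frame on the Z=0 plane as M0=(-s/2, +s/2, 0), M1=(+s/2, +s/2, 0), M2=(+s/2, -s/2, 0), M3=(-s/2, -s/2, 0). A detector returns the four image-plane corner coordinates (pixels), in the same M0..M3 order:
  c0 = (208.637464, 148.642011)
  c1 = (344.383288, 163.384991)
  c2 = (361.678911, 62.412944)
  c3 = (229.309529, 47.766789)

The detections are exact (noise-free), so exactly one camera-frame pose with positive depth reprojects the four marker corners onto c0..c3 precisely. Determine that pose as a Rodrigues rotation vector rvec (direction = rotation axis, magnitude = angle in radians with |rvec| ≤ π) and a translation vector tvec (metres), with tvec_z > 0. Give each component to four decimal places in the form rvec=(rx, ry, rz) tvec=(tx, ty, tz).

rvec=(-0.1371, -0.0241, 0.1346) tvec=(-0.0807, -0.2918, 1.3443)

Intrinsics K: fx=750.9, fy=589.0, cx=331.3, cy=232.8
Marker side s = 0.242 m; corners in marker frame (Z=0):
  M0 = (-0.1210, +0.1210, 0)
  M1 = (+0.1210, +0.1210, 0)
  M2 = (+0.1210, -0.1210, 0)
  M3 = (-0.1210, -0.1210, 0)
Detected image corners:
  c0 = (208.637464, 148.642011) px
  c1 = (344.383288, 163.384991) px
  c2 = (361.678911, 62.412944) px
  c3 = (229.309529, 47.766789) px
Planar DLT: solve 8×8 A·h = b for H (H[2,2]=1):
  H  [+557.00598 -107.75847 +286.20897]
  H  [+61.87605 +406.21850 +104.93543]
  H  [+0.01096 -0.10252 +1.00000]
B = K⁻¹H; ‖b₁‖=0.743879, ‖b₂‖=0.743879; λ = 2/(‖b₁‖+‖b₂‖) = 1.344304, sign → tz>0 ⇒ λ=+1.344304
r₁ = λ·B[:,0] = (+0.99068,+0.13540,+0.01474); r₂ = λ·B[:,1] = (-0.13211,+0.98161,-0.13782)
r₃ = r₁×r₂ = (-0.03313,+0.13459,+0.99035); SVD([r₁ r₂ r₃]) → R = UVᵀ:
  R  [+0.99068 -0.13211 -0.03313]
  R  [+0.13540 +0.98161 +0.13459]
  R  [+0.01474 -0.13782 +0.99035]
t = (-0.08072, -0.29183, +1.34430) m
tr R = 2.962636; θ = arccos((tr R − 1)/2) = 0.193600 rad = 11.092°
axis k = ((R−Rᵀ)₃₂, (R−Rᵀ)₁₃, (R−Rᵀ)₂₁) / (2 sinθ) = (-0.707966, -0.124395, +0.695205)
rvec = θ·k = (-0.137062, -0.024083, +0.134592)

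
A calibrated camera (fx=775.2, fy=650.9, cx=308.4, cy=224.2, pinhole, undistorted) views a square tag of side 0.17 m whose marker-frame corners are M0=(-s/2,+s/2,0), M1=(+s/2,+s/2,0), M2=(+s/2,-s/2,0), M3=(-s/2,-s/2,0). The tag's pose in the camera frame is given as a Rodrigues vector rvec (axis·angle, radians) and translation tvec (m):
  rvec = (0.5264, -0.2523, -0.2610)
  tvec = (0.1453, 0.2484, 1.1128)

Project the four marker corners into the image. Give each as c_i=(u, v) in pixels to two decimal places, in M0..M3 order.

Intrinsics K: fx=775.2, fy=650.9, cx=308.4, cy=224.2
Marker side s = 0.17 m; corners in marker frame (Z=0):
  M0 = (-0.0850, +0.0850, 0)
  M1 = (+0.0850, +0.0850, 0)
  M2 = (+0.0850, -0.0850, 0)
  M3 = (-0.0850, -0.0850, 0)
rvec = (0.5264, -0.2523, -0.2610), |rvec| = θ = 0.63943 rad = 36.637°
Rodrigues: sinθ=0.59674, 1−cosθ=0.19757; R = I + sinθ·[k]× + (1−cosθ)·[k]×²:
    [+0.93633 +0.17940 -0.30184]
    [-0.30775 +0.83319 -0.45944]
    [+0.16907 +0.52307 +0.83535]
t = (0.1453, 0.2484, 1.1128) m
M0: Pc = R·M0+t = (+0.08096, +0.34538, +1.14289); u = 775.2·(+0.08096)/1.14289 + 308.4 = 363.3145, v = 650.9·(+0.34538)/1.14289 + 224.2 = 420.9011
M1: Pc = R·M1+t = (+0.24014, +0.29306, +1.17163); u = 775.2·(+0.24014)/1.17163 + 308.4 = 467.2844, v = 650.9·(+0.29306)/1.17163 + 224.2 = 387.0110
M2: Pc = R·M2+t = (+0.20964, +0.15142, +1.08271); u = 775.2·(+0.20964)/1.08271 + 308.4 = 458.4974, v = 650.9·(+0.15142)/1.08271 + 224.2 = 315.2303
M3: Pc = R·M3+t = (+0.05046, +0.20374, +1.05397); u = 775.2·(+0.05046)/1.05397 + 308.4 = 345.5160, v = 650.9·(+0.20374)/1.05397 + 224.2 = 350.0221

c0=(363.31, 420.90) c1=(467.28, 387.01) c2=(458.50, 315.23) c3=(345.52, 350.02)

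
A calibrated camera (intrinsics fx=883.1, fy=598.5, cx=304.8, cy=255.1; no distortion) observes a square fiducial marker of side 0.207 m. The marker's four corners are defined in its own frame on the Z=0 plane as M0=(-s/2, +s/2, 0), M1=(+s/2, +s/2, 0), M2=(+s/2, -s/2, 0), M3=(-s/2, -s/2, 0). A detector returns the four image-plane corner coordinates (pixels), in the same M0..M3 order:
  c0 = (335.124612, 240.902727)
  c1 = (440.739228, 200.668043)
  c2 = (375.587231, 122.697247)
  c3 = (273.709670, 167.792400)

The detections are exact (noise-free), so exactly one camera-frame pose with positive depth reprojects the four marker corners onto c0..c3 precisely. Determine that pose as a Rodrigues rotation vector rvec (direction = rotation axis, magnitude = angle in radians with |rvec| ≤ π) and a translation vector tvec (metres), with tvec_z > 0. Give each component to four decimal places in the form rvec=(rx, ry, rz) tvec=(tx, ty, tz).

Intrinsics K: fx=883.1, fy=598.5, cx=304.8, cy=255.1
Marker side s = 0.207 m; corners in marker frame (Z=0):
  M0 = (-0.1035, +0.1035, 0)
  M1 = (+0.1035, +0.1035, 0)
  M2 = (+0.1035, -0.1035, 0)
  M3 = (-0.1035, -0.1035, 0)
Detected image corners:
  c0 = (335.124612, 240.902727) px
  c1 = (440.739228, 200.668043) px
  c2 = (375.587231, 122.697247) px
  c3 = (273.709670, 167.792400) px
Planar DLT: solve 8×8 A·h = b for H (H[2,2]=1):
  H  [+392.78583 +309.56374 +354.69449]
  H  [-261.78542 +366.68236 +183.73226]
  H  [-0.30429 +0.01159 +1.00000]
B = K⁻¹H; ‖b₁‖=0.699684, ‖b₂‖=0.699684; λ = 2/(‖b₁‖+‖b₂‖) = 1.429217, sign → tz>0 ⇒ λ=+1.429217
r₁ = λ·B[:,0] = (+0.78579,-0.43978,-0.43489); r₂ = λ·B[:,1] = (+0.49528,+0.86857,+0.01657)
r₃ = r₁×r₂ = (+0.37045,-0.22841,+0.90033); SVD([r₁ r₂ r₃]) → R = UVᵀ:
  R  [+0.78579 +0.49528 +0.37045]
  R  [-0.43978 +0.86857 -0.22841]
  R  [-0.43489 +0.01657 +0.90033]
t = (+0.08075, -0.17043, +1.42922) m
tr R = 2.554695; θ = arccos((tr R − 1)/2) = 0.680358 rad = 38.982°
axis k = ((R−Rᵀ)₃₂, (R−Rᵀ)₁₃, (R−Rᵀ)₂₁) / (2 sinθ) = (+0.194719, +0.640100, -0.743207)
rvec = θ·k = (+0.132478, +0.435497, -0.505647)

rvec=(0.1325, 0.4355, -0.5056) tvec=(0.0807, -0.1704, 1.4292)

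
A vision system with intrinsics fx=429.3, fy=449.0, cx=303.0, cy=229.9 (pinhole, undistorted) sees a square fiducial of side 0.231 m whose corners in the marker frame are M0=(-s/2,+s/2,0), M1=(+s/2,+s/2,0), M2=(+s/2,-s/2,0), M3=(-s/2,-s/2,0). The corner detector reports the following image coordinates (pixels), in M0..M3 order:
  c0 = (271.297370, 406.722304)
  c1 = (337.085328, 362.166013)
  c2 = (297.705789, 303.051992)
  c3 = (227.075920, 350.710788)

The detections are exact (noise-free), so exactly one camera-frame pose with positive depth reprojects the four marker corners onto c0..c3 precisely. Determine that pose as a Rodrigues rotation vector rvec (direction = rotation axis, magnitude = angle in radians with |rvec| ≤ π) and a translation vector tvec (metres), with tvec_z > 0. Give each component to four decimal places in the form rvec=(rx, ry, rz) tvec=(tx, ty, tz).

Intrinsics K: fx=429.3, fy=449.0, cx=303.0, cy=229.9
Marker side s = 0.231 m; corners in marker frame (Z=0):
  M0 = (-0.1155, +0.1155, 0)
  M1 = (+0.1155, +0.1155, 0)
  M2 = (+0.1155, -0.1155, 0)
  M3 = (-0.1155, -0.1155, 0)
Detected image corners:
  c0 = (271.297370, 406.722304) px
  c1 = (337.085328, 362.166013) px
  c2 = (297.705789, 303.051992) px
  c3 = (227.075920, 350.710788) px
Planar DLT: solve 8×8 A·h = b for H (H[2,2]=1):
  H  [+297.34767 +266.50648 +284.05408]
  H  [-196.30644 +356.61692 +356.64389]
  H  [+0.00860 +0.30203 +1.00000]
B = K⁻¹H; ‖b₁‖=0.816373, ‖b₂‖=0.816373; λ = 2/(‖b₁‖+‖b₂‖) = 1.224931, sign → tz>0 ⇒ λ=+1.224931
r₁ = λ·B[:,0] = (+0.84099,-0.54094,+0.01054); r₂ = λ·B[:,1] = (+0.49931,+0.78347,+0.36997)
r₃ = r₁×r₂ = (-0.20839,-0.30588,+0.92899); SVD([r₁ r₂ r₃]) → R = UVᵀ:
  R  [+0.84099 +0.49931 -0.20839]
  R  [-0.54094 +0.78347 -0.30588]
  R  [+0.01054 +0.36997 +0.92899]
t = (-0.05406, +0.34577, +1.22493) m
tr R = 2.553444; θ = arccos((tr R − 1)/2) = 0.681352 rad = 39.039°
axis k = ((R−Rᵀ)₃₂, (R−Rᵀ)₁₃, (R−Rᵀ)₂₁) / (2 sinθ) = (+0.536517, -0.173790, -0.825801)
rvec = θ·k = (+0.365557, -0.118412, -0.562661)

rvec=(0.3656, -0.1184, -0.5627) tvec=(-0.0541, 0.3458, 1.2249)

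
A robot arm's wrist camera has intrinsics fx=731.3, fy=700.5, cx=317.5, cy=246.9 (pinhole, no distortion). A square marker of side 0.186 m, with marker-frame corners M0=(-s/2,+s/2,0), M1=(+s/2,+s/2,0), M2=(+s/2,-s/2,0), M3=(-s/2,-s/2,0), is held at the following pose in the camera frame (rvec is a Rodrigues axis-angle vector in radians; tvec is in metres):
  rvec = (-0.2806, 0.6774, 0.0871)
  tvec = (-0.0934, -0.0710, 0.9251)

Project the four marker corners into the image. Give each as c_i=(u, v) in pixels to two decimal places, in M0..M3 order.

Intrinsics K: fx=731.3, fy=700.5, cx=317.5, cy=246.9
Marker side s = 0.186 m; corners in marker frame (Z=0):
  M0 = (-0.0930, +0.0930, 0)
  M1 = (+0.0930, +0.0930, 0)
  M2 = (+0.0930, -0.0930, 0)
  M3 = (-0.0930, -0.0930, 0)
rvec = (-0.2806, 0.6774, 0.0871), |rvec| = θ = 0.73837 rad = 42.306°
Rodrigues: sinθ=0.67308, 1−cosθ=0.26043; R = I + sinθ·[k]× + (1−cosθ)·[k]×²:
    [+0.77718 -0.17020 +0.60583]
    [-0.01140 +0.95876 +0.28397]
    [-0.62918 -0.22760 +0.74319]
t = (-0.0934, -0.0710, 0.9251) m
M0: Pc = R·M0+t = (-0.18151, +0.01923, +0.96245); u = 731.3·(-0.18151)/0.96245 + 317.5 = 179.5856, v = 700.5·(+0.01923)/0.96245 + 246.9 = 260.8928
M1: Pc = R·M1+t = (-0.03695, +0.01710, +0.84542); u = 731.3·(-0.03695)/0.84542 + 317.5 = 285.5369, v = 700.5·(+0.01710)/0.84542 + 246.9 = 261.0728
M2: Pc = R·M2+t = (-0.00529, -0.16123, +0.88775); u = 731.3·(-0.00529)/0.88775 + 317.5 = 313.1389, v = 700.5·(-0.16123)/0.88775 + 246.9 = 119.6819
M3: Pc = R·M3+t = (-0.14985, -0.15910, +1.00478); u = 731.3·(-0.14985)/1.00478 + 317.5 = 208.4368, v = 700.5·(-0.15910)/1.00478 + 246.9 = 135.9774

c0=(179.59, 260.89) c1=(285.54, 261.07) c2=(313.14, 119.68) c3=(208.44, 135.98)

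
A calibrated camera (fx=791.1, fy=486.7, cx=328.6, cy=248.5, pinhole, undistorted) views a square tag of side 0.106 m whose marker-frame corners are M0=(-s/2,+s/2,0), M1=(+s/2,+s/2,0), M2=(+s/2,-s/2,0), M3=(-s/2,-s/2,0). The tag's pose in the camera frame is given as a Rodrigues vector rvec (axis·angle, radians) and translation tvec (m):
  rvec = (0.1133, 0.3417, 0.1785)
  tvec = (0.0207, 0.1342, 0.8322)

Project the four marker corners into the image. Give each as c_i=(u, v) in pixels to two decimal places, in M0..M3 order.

c0=(294.79, 348.38) c1=(387.86, 364.62) c2=(405.01, 304.29) c3=(309.60, 290.21)

Intrinsics K: fx=791.1, fy=486.7, cx=328.6, cy=248.5
Marker side s = 0.106 m; corners in marker frame (Z=0):
  M0 = (-0.0530, +0.0530, 0)
  M1 = (+0.0530, +0.0530, 0)
  M2 = (+0.0530, -0.0530, 0)
  M3 = (-0.0530, -0.0530, 0)
rvec = (0.1133, 0.3417, 0.1785), |rvec| = θ = 0.40182 rad = 23.022°
Rodrigues: sinθ=0.39109, 1−cosθ=0.07965; R = I + sinθ·[k]× + (1−cosθ)·[k]×²:
    [+0.92668 -0.15464 +0.34256]
    [+0.19283 +0.97795 -0.08019]
    [-0.32260 +0.14036 +0.93607]
t = (0.0207, 0.1342, 0.8322) m
M0: Pc = R·M0+t = (-0.03661, +0.17581, +0.85674); u = 791.1·(-0.03661)/0.85674 + 328.6 = 294.7948, v = 486.7·(+0.17581)/0.85674 + 248.5 = 348.3758
M1: Pc = R·M1+t = (+0.06162, +0.19625, +0.82254); u = 791.1·(+0.06162)/0.82254 + 328.6 = 387.8631, v = 486.7·(+0.19625)/0.82254 + 248.5 = 364.6226
M2: Pc = R·M2+t = (+0.07801, +0.09259, +0.80766); u = 791.1·(+0.07801)/0.80766 + 328.6 = 405.0103, v = 486.7·(+0.09259)/0.80766 + 248.5 = 304.2943
M3: Pc = R·M3+t = (-0.02022, +0.07215, +0.84186); u = 791.1·(-0.02022)/0.84186 + 328.6 = 309.6006, v = 486.7·(+0.07215)/0.84186 + 248.5 = 290.2109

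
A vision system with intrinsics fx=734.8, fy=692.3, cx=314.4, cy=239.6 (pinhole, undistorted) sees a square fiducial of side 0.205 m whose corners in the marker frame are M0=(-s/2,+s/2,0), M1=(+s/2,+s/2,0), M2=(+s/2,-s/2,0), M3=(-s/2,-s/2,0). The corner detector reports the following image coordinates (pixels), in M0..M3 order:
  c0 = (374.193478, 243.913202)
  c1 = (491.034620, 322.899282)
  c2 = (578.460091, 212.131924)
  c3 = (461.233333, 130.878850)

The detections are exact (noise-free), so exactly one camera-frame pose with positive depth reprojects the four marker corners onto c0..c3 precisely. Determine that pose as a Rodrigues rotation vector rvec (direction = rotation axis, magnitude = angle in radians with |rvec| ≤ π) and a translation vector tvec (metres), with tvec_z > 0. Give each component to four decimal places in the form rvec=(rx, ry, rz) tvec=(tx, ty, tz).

rvec=(0.0766, -0.0380, 0.6213) tvec=(0.2268, -0.0172, 1.0292)

Intrinsics K: fx=734.8, fy=692.3, cx=314.4, cy=239.6
Marker side s = 0.205 m; corners in marker frame (Z=0):
  M0 = (-0.1025, +0.1025, 0)
  M1 = (+0.1025, +0.1025, 0)
  M2 = (+0.1025, -0.1025, 0)
  M3 = (-0.1025, -0.1025, 0)
Detected image corners:
  c0 = (374.193478, 243.913202) px
  c1 = (491.034620, 322.899282) px
  c2 = (578.460091, 212.131924) px
  c3 = (461.233333, 130.878850) px
Planar DLT: solve 8×8 A·h = b for H (H[2,2]=1):
  H  [+598.00486 -397.66722 +476.31029]
  H  [+403.74377 +559.13363 +228.02513]
  H  [+0.05693 +0.05851 +1.00000]
B = K⁻¹H; ‖b₁‖=0.971611, ‖b₂‖=0.971611; λ = 2/(‖b₁‖+‖b₂‖) = 1.029218, sign → tz>0 ⇒ λ=+1.029218
r₁ = λ·B[:,0] = (+0.81254,+0.57995,+0.05860); r₂ = λ·B[:,1] = (-0.58277,+0.81040,+0.06022)
r₃ = r₁×r₂ = (-0.01256,-0.08308,+0.99646); SVD([r₁ r₂ r₃]) → R = UVᵀ:
  R  [+0.81254 -0.58277 -0.01256]
  R  [+0.57995 +0.81040 -0.08308]
  R  [+0.05860 +0.06022 +0.99646]
t = (+0.22678, -0.01721, +1.02922) m
tr R = 2.619408; θ = arccos((tr R − 1)/2) = 0.627149 rad = 35.933°
axis k = ((R−Rᵀ)₃₂, (R−Rᵀ)₁₃, (R−Rᵀ)₂₁) / (2 sinθ) = (+0.122091, -0.060630, +0.990665)
rvec = θ·k = (+0.076569, -0.038024, +0.621295)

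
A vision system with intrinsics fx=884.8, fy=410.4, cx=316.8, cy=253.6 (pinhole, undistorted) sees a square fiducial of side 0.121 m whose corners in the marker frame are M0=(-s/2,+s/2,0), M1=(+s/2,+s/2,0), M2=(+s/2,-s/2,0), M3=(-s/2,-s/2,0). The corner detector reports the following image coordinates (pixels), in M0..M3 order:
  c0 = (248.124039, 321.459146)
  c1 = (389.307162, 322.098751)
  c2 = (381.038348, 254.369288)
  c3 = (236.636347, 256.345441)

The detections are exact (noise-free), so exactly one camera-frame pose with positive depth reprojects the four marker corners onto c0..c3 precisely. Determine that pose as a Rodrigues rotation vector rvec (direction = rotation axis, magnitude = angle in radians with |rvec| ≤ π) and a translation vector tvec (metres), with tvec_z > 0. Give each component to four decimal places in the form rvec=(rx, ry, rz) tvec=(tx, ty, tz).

rvec=(0.1598, 0.2347, -0.0489) tvec=(-0.0036, 0.0628, 0.7279)

Intrinsics K: fx=884.8, fy=410.4, cx=316.8, cy=253.6
Marker side s = 0.121 m; corners in marker frame (Z=0):
  M0 = (-0.0605, +0.0605, 0)
  M1 = (+0.0605, +0.0605, 0)
  M2 = (+0.0605, -0.0605, 0)
  M3 = (-0.0605, -0.0605, 0)
Detected image corners:
  c0 = (248.124039, 321.459146) px
  c1 = (389.307162, 322.098751) px
  c2 = (381.038348, 254.369288) px
  c3 = (236.636347, 256.345441) px
Planar DLT: solve 8×8 A·h = b for H (H[2,2]=1):
  H  [+1078.47171 +147.37452 +312.44206]
  H  [-98.69918 +608.94287 +288.99396]
  H  [-0.32336 +0.20867 +1.00000]
B = K⁻¹H; ‖b₁‖=1.373884, ‖b₂‖=1.373884; λ = 2/(‖b₁‖+‖b₂‖) = 0.727864, sign → tz>0 ⇒ λ=+0.727864
r₁ = λ·B[:,0] = (+0.97146,-0.02961,-0.23537); r₂ = λ·B[:,1] = (+0.06685,+0.98613,+0.15188)
r₃ = r₁×r₂ = (+0.22761,-0.16328,+0.95997); SVD([r₁ r₂ r₃]) → R = UVᵀ:
  R  [+0.97146 +0.06685 +0.22761]
  R  [-0.02961 +0.98613 -0.16328]
  R  [-0.23537 +0.15188 +0.95997]
t = (-0.00358, +0.06277, +0.72786) m
tr R = 2.917557; θ = arccos((tr R − 1)/2) = 0.288125 rad = 16.508°
axis k = ((R−Rᵀ)₃₂, (R−Rᵀ)₁₃, (R−Rᵀ)₂₁) / (2 sinθ) = (+0.554568, +0.814644, -0.169733)
rvec = θ·k = (+0.159785, +0.234719, -0.048904)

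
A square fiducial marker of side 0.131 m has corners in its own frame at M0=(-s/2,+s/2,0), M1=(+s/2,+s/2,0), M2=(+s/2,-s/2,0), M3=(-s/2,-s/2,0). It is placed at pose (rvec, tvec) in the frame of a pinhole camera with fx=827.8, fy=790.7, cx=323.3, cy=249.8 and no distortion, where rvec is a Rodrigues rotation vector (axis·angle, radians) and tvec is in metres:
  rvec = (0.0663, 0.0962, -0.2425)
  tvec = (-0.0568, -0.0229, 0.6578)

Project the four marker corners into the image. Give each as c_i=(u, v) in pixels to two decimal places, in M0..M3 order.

Intrinsics K: fx=827.8, fy=790.7, cx=323.3, cy=249.8
Marker side s = 0.131 m; corners in marker frame (Z=0):
  M0 = (-0.0655, +0.0655, 0)
  M1 = (+0.0655, +0.0655, 0)
  M2 = (+0.0655, -0.0655, 0)
  M3 = (-0.0655, -0.0655, 0)
rvec = (0.0663, 0.0962, -0.2425), |rvec| = θ = 0.26918 rad = 15.423°
Rodrigues: sinθ=0.26594, 1−cosθ=0.03601; R = I + sinθ·[k]× + (1−cosθ)·[k]×²:
    [+0.96617 +0.24275 +0.08705]
    [-0.23641 +0.96859 -0.07710]
    [-0.10303 +0.05391 +0.99322]
t = (-0.0568, -0.0229, 0.6578) m
M0: Pc = R·M0+t = (-0.10418, +0.05603, +0.66808); u = 827.8·(-0.10418)/0.66808 + 323.3 = 194.2081, v = 790.7·(+0.05603)/0.66808 + 249.8 = 316.1110
M1: Pc = R·M1+t = (+0.02238, +0.02506, +0.65458); u = 827.8·(+0.02238)/0.65458 + 323.3 = 351.6082, v = 790.7·(+0.02506)/0.65458 + 249.8 = 280.0682
M2: Pc = R·M2+t = (-0.00942, -0.10183, +0.64752); u = 827.8·(-0.00942)/0.64752 + 323.3 = 311.2627, v = 790.7·(-0.10183)/0.64752 + 249.8 = 125.4563
M3: Pc = R·M3+t = (-0.13598, -0.07086, +0.66102); u = 827.8·(-0.13598)/0.66102 + 323.3 = 153.0048, v = 790.7·(-0.07086)/0.66102 + 249.8 = 165.0411

c0=(194.21, 316.11) c1=(351.61, 280.07) c2=(311.26, 125.46) c3=(153.00, 165.04)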